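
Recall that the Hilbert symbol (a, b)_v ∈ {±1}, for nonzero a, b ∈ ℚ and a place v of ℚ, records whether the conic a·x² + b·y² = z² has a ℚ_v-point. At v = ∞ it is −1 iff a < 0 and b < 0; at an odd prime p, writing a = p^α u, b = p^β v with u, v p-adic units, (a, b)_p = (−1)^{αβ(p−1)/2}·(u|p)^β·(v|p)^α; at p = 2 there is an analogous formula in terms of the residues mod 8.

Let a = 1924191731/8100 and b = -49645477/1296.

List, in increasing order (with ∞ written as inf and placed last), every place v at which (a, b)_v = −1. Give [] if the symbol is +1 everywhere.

[2, 31]

(a, b) ≡ (899, -20677) mod (ℚ^×)²; places V = {2, 3, 5, 7, 11, 19, 23, 29, 31, ∞}.
(a,b)_23: α=0, u≡6; β=1, v≡15 (mod 23); (6|23)=+1, (15|23)=-1; sign (−1)^0·+1^1·-1^0 = +1.
(a,b)_3: α=-4, u≡2; β=-4, v≡2 (mod 3); (2|3)=-1, (2|3)=-1; sign (−1)^0·-1^-4·-1^-4 = +1.
(a,b)_31: α=1, u≡23; β=1, v≡27 (mod 31); (23|31)=-1, (27|31)=-1; sign (−1)^1·-1^1·-1^1 = -1.
(a,b)_5: α=-2, u≡4; β=0, v≡3 (mod 5); (4|5)=+1, (3|5)=-1; sign (−1)^0·+1^0·-1^-2 = +1.
(a,b)_29: α=1, u≡15; β=1, v≡8 (mod 29); (15|29)=-1, (8|29)=-1; sign (−1)^0·-1^1·-1^1 = +1.
(a,b)_19: α=2, u≡1; β=0, v≡15 (mod 19); (1|19)=+1, (15|19)=-1; sign (−1)^0·+1^0·-1^2 = +1.
(a,b)_7: α=2, u≡3; β=4, v≡1 (mod 7); (3|7)=-1, (1|7)=+1; sign (−1)^0·-1^4·+1^2 = +1.
(a,b)_∞: sgn(899)=+, sgn(-20677)=−, so +1.
(a,b)_11: α=2, u≡2; β=0, v≡1 (mod 11); (2|11)=-1, (1|11)=+1; sign (−1)^0·-1^0·+1^2 = +1.
(a,b)_2: α=-2, β=-4; u≡3, v≡3 (mod 8); ε(u)ε(v)=1·1, αω(v)=-2·1, βω(u)=-4·1; sum ≡ 1  ⇒  -1.
Ram(899, -20677) = {2, 31}; no ℚ_2-point on the conic.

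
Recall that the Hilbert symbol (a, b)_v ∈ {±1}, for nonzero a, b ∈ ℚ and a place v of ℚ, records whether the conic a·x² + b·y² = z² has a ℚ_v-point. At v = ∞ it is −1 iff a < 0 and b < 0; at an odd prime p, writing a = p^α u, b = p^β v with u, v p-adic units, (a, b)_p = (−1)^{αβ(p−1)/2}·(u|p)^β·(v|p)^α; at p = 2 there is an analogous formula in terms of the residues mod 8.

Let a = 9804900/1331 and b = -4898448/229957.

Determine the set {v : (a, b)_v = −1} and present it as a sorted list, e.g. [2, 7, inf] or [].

Mod squares: a ≡ 22011, b ≡ -442221. Check v ∈ {∞, 2, 3, 5, 7, 11, 13, 17, 19, 23, 29}.
v=7: a=7^2·(≡5), b=7^-2·(≡4) mod 7; (5|7)=-1, (4|7)=+1; (−1)^{2·-2·3}·(-1)^-2·(+1)^2 = +1.
v=29: a=29^1·(≡23), b=29^1·(≡28) mod 29; (23|29)=+1, (28|29)=+1; (−1)^{1·1·14}·(+1)^1·(+1)^1 = +1.
v=19: a=19^0·(≡7), b=19^-2·(≡17) mod 19; (7|19)=+1, (17|19)=+1; (−1)^{0·-2·9}·(+1)^-2·(+1)^0 = +1.
v=17: a=17^0·(≡13), b=17^1·(≡14) mod 17; (13|17)=+1, (14|17)=-1; (−1)^{0·1·8}·(+1)^1·(-1)^0 = +1.
v=11: a=11^-3·(≡6), b=11^0·(≡3) mod 11; (6|11)=-1, (3|11)=+1; (−1)^{-3·0·5}·(-1)^0·(+1)^-3 = +1.
v=23: a=23^1·(≡17), b=23^1·(≡9) mod 23; (17|23)=-1, (9|23)=+1; (−1)^{1·1·11}·(-1)^1·(+1)^1 = +1.
v=3: a=3^1·(≡2), b=3^3·(≡1) mod 3; (2|3)=-1, (1|3)=+1; (−1)^{1·3·1}·(-1)^3·(+1)^1 = +1.
v=2: v_2(a)=2, v_2(b)=4; units ≡ 3, 3 (mod 8); ε·ε+αω+βω = 1·1+2·1+4·1 ≡ 1  ⇒  (a,b)_2 = -1.
v=∞: 22011 > 0 and -442221 < 0  ⇒  (a,b)_∞ = +1.
v=13: a=13^0·(≡8), b=13^-1·(≡12) mod 13; (8|13)=-1, (12|13)=+1; (−1)^{0·-1·6}·(-1)^-1·(+1)^0 = -1.
v=5: a=5^2·(≡1), b=5^0·(≡1) mod 5; (1|5)=+1, (1|5)=+1; (−1)^{2·0·2}·(+1)^0·(+1)^2 = +1.
Ram(22011, -442221) = {2, 13}; no ℚ_2-point on the conic.

[2, 13]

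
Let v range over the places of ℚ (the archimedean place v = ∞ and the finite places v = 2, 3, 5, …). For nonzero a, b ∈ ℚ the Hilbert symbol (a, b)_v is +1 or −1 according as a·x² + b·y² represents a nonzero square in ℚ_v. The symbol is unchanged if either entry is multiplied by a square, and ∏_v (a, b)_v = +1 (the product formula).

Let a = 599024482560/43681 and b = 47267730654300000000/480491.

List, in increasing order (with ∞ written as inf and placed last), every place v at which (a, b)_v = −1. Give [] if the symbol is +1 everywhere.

[5, 23]

Mod squares: a ≡ 5305985, b ≡ 7132305037. Check v ∈ {∞, 2, 3, 5, 7, 11, 13, 19, 23, 29, 37, 43, 47}.
v=19: a=19^-2·(≡17), b=19^-2·(≡2) mod 19; (17|19)=+1, (2|19)=-1; (−1)^{-2·-2·9}·(+1)^-2·(-1)^-2 = +1.
v=23: a=23^1·(≡15), b=23^1·(≡22) mod 23; (15|23)=-1, (22|23)=-1; (−1)^{1·1·11}·(-1)^1·(-1)^1 = -1.
v=2: v_2(a)=8, v_2(b)=8; units ≡ 1, 5 (mod 8); ε·ε+αω+βω = 0·0+8·1+8·0 ≡ 0  ⇒  (a,b)_2 = +1.
v=5: a=5^1·(≡2), b=5^8·(≡3) mod 5; (2|5)=-1, (3|5)=-1; (−1)^{1·8·2}·(-1)^8·(-1)^1 = -1.
v=37: a=37^1·(≡34), b=37^1·(≡28) mod 37; (34|37)=+1, (28|37)=+1; (−1)^{1·1·18}·(+1)^1·(+1)^1 = +1.
v=3: a=3^2·(≡2), b=3^6·(≡1) mod 3; (2|3)=-1, (1|3)=+1; (−1)^{2·6·1}·(-1)^6·(+1)^2 = +1.
v=13: a=13^0·(≡10), b=13^1·(≡8) mod 13; (10|13)=+1, (8|13)=-1; (−1)^{0·1·6}·(+1)^1·(-1)^0 = +1.
v=11: a=11^-2·(≡1), b=11^-3·(≡10) mod 11; (1|11)=+1, (10|11)=-1; (−1)^{-2·-3·5}·(+1)^-3·(-1)^-2 = +1.
v=47: a=47^0·(≡12), b=47^1·(≡20) mod 47; (12|47)=+1, (20|47)=-1; (−1)^{0·1·23}·(+1)^1·(-1)^0 = +1.
v=∞: 5305985 > 0 and 7132305037 > 0  ⇒  (a,b)_∞ = +1.
v=7: a=7^2·(≡6), b=7^0·(≡4) mod 7; (6|7)=-1, (4|7)=+1; (−1)^{2·0·3}·(-1)^0·(+1)^2 = +1.
v=29: a=29^1·(≡16), b=29^1·(≡13) mod 29; (16|29)=+1, (13|29)=+1; (−1)^{1·1·14}·(+1)^1·(+1)^1 = +1.
v=43: a=43^1·(≡2), b=43^1·(≡16) mod 43; (2|43)=-1, (16|43)=+1; (−1)^{1·1·21}·(-1)^1·(+1)^1 = +1.
|Ram(5305985, 7132305037)| = 2, even; anisotropic at {5, 23}.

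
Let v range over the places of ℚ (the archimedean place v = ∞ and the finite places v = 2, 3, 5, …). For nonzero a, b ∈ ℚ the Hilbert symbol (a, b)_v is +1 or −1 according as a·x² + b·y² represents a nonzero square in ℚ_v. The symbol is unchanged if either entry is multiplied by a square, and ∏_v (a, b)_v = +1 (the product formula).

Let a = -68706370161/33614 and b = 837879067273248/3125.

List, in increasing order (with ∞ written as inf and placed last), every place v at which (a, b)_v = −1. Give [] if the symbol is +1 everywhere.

[2, 11]

Mod squares: a ≡ -14, b ≡ 10010. Check v ∈ {∞, 2, 3, 5, 7, 11, 13, 29, 47}.
v=∞: -14 < 0 and 10010 > 0  ⇒  (a,b)_∞ = +1.
v=3: a=3^2·(≡1), b=3^2·(≡2) mod 3; (1|3)=+1, (2|3)=-1; (−1)^{2·2·1}·(+1)^2·(-1)^2 = +1.
v=5: a=5^0·(≡1), b=5^-5·(≡3) mod 5; (1|5)=+1, (3|5)=-1; (−1)^{0·-5·2}·(+1)^-5·(-1)^0 = +1.
v=29: a=29^0·(≡10), b=29^2·(≡22) mod 29; (10|29)=-1, (22|29)=+1; (−1)^{0·2·14}·(-1)^2·(+1)^0 = +1.
v=2: v_2(a)=-1, v_2(b)=5; units ≡ 1, 5 (mod 8); ε·ε+αω+βω = 0·0+-1·1+5·0 ≡ 1  ⇒  (a,b)_2 = -1.
v=7: a=7^-5·(≡6), b=7^1·(≡2) mod 7; (6|7)=-1, (2|7)=+1; (−1)^{-5·1·3}·(-1)^1·(+1)^-5 = +1.
v=13: a=13^4·(≡4), b=13^5·(≡9) mod 13; (4|13)=+1, (9|13)=+1; (−1)^{4·5·6}·(+1)^5·(+1)^4 = +1.
v=11: a=11^2·(≡10), b=11^3·(≡7) mod 11; (10|11)=-1, (7|11)=-1; (−1)^{2·3·5}·(-1)^3·(-1)^2 = -1.
v=47: a=47^2·(≡29), b=47^0·(≡33) mod 47; (29|47)=-1, (33|47)=-1; (−1)^{2·0·23}·(-1)^0·(-1)^2 = +1.
Ram(-14, 10010) = {2, 11}; no ℚ_2-point on the conic.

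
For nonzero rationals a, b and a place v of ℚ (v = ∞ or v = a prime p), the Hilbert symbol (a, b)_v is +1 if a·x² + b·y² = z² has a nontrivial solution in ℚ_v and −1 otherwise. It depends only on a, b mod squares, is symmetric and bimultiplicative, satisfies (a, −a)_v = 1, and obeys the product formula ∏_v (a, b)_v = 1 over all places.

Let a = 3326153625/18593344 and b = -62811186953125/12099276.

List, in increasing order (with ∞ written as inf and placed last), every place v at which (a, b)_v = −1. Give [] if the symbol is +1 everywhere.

[3, 5, 17, 19]

Mod squares: a ≡ 345, b ≡ -1615. Check v ∈ {∞, 2, 3, 5, 7, 11, 13, 17, 19, 23}.
v=23: a=23^3·(≡11), b=23^4·(≡1) mod 23; (11|23)=-1, (1|23)=+1; (−1)^{3·4·11}·(-1)^4·(+1)^3 = +1.
v=∞: 345 > 0 and -1615 < 0  ⇒  (a,b)_∞ = +1.
v=19: a=19^0·(≡2), b=19^-3·(≡2) mod 19; (2|19)=-1, (2|19)=-1; (−1)^{0·-3·9}·(-1)^-3·(-1)^0 = -1.
v=11: a=11^-2·(≡5), b=11^0·(≡8) mod 11; (5|11)=+1, (8|11)=-1; (−1)^{-2·0·5}·(+1)^0·(-1)^-2 = +1.
v=7: a=7^-4·(≡2), b=7^-2·(≡2) mod 7; (2|7)=+1, (2|7)=+1; (−1)^{-4·-2·3}·(+1)^-2·(+1)^-4 = +1.
v=5: a=5^3·(≡1), b=5^7·(≡2) mod 5; (1|5)=+1, (2|5)=-1; (−1)^{3·7·2}·(+1)^7·(-1)^3 = -1.
v=3: a=3^7·(≡1), b=3^-2·(≡2) mod 3; (1|3)=+1, (2|3)=-1; (−1)^{7·-2·1}·(+1)^-2·(-1)^7 = -1.
v=17: a=17^0·(≡5), b=17^1·(≡3) mod 17; (5|17)=-1, (3|17)=-1; (−1)^{0·1·8}·(-1)^1·(-1)^0 = -1.
v=2: v_2(a)=-6, v_2(b)=-2; units ≡ 1, 1 (mod 8); ε·ε+αω+βω = 0·0+-6·0+-2·0 ≡ 0  ⇒  (a,b)_2 = +1.
v=13: a=13^0·(≡5), b=13^2·(≡3) mod 13; (5|13)=-1, (3|13)=+1; (−1)^{0·2·6}·(-1)^2·(+1)^0 = +1.
(345, -1615 / ℚ) ramifies at {3, 5, 17, 19}: a division algebra.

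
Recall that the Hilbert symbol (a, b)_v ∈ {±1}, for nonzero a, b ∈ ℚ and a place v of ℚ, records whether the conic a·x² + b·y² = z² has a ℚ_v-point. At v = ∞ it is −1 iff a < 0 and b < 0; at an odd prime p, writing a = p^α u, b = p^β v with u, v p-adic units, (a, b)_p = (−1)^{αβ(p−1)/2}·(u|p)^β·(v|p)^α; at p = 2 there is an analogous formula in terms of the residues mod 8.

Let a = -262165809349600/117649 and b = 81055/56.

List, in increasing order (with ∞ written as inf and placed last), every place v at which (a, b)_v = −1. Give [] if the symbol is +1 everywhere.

[7, 13]

Mod squares: a ≡ -2494, b ≡ 1134770. Check v ∈ {∞, 2, 5, 7, 13, 29, 43}.
v=13: a=13^2·(≡6), b=13^1·(≡2) mod 13; (6|13)=-1, (2|13)=-1; (−1)^{2·1·6}·(-1)^1·(-1)^2 = -1.
v=29: a=29^3·(≡9), b=29^1·(≡9) mod 29; (9|29)=+1, (9|29)=+1; (−1)^{3·1·14}·(+1)^1·(+1)^3 = +1.
v=2: v_2(a)=5, v_2(b)=-3; units ≡ 1, 1 (mod 8); ε·ε+αω+βω = 0·0+5·0+-3·0 ≡ 0  ⇒  (a,b)_2 = +1.
v=7: a=7^-6·(≡5), b=7^-1·(≡2) mod 7; (5|7)=-1, (2|7)=+1; (−1)^{-6·-1·3}·(-1)^-1·(+1)^-6 = -1.
v=∞: -2494 < 0 and 1134770 > 0  ⇒  (a,b)_∞ = +1.
v=43: a=43^3·(≡22), b=43^1·(≡16) mod 43; (22|43)=-1, (16|43)=+1; (−1)^{3·1·21}·(-1)^1·(+1)^3 = +1.
v=5: a=5^2·(≡4), b=5^1·(≡1) mod 5; (4|5)=+1, (1|5)=+1; (−1)^{2·1·2}·(+1)^1·(+1)^2 = +1.
|Ram(-2494, 1134770)| = 2, even; anisotropic at {7, 13}.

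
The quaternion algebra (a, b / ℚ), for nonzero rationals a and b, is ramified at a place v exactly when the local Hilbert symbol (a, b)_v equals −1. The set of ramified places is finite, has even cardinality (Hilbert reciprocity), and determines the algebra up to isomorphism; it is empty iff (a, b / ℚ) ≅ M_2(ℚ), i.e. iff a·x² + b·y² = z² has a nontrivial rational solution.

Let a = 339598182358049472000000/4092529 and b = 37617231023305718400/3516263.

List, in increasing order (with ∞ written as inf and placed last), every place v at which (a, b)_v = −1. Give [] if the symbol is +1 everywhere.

Mod squares: a ≡ 47027, b ≡ 690074198. Check v ∈ {∞, 2, 3, 5, 7, 11, 13, 17, 23, 29, 31, 37, 41, 43}.
v=31: a=31^1·(≡17), b=31^3·(≡25) mod 31; (17|31)=-1, (25|31)=+1; (−1)^{1·3·15}·(-1)^3·(+1)^1 = +1.
v=7: a=7^-2·(≡1), b=7^2·(≡1) mod 7; (1|7)=+1, (1|7)=+1; (−1)^{-2·2·3}·(+1)^2·(+1)^-2 = +1.
v=11: a=11^2·(≡7), b=11^1·(≡7) mod 11; (7|11)=-1, (7|11)=-1; (−1)^{2·1·5}·(-1)^1·(-1)^2 = -1.
v=5: a=5^6·(≡2), b=5^2·(≡2) mod 5; (2|5)=-1, (2|5)=-1; (−1)^{6·2·2}·(-1)^2·(-1)^6 = +1.
v=37: a=37^1·(≡32), b=37^1·(≡12) mod 37; (32|37)=-1, (12|37)=+1; (−1)^{1·1·18}·(-1)^1·(+1)^1 = -1.
v=29: a=29^2·(≡3), b=29^1·(≡26) mod 29; (3|29)=-1, (26|29)=-1; (−1)^{2·1·14}·(-1)^1·(-1)^2 = -1.
v=∞: 47027 > 0 and 690074198 > 0  ⇒  (a,b)_∞ = +1.
v=3: a=3^8·(≡2), b=3^2·(≡2) mod 3; (2|3)=-1, (2|3)=-1; (−1)^{8·2·1}·(-1)^2·(-1)^8 = +1.
v=41: a=41^1·(≡18), b=41^1·(≡33) mod 41; (18|41)=+1, (33|41)=+1; (−1)^{1·1·20}·(+1)^1·(+1)^1 = +1.
v=17: a=17^-4·(≡12), b=17^-2·(≡15) mod 17; (12|17)=-1, (15|17)=+1; (−1)^{-4·-2·8}·(-1)^-2·(+1)^-4 = +1.
v=43: a=43^0·(≡32), b=43^2·(≡20) mod 43; (32|43)=-1, (20|43)=-1; (−1)^{0·2·21}·(-1)^2·(-1)^0 = +1.
v=23: a=23^0·(≡19), b=23^-3·(≡8) mod 23; (19|23)=-1, (8|23)=+1; (−1)^{0·-3·11}·(-1)^-3·(+1)^0 = -1.
v=13: a=13^2·(≡7), b=13^0·(≡7) mod 13; (7|13)=-1, (7|13)=-1; (−1)^{2·0·6}·(-1)^0·(-1)^2 = +1.
v=2: v_2(a)=12, v_2(b)=7; units ≡ 3, 3 (mod 8); ε·ε+αω+βω = 1·1+12·1+7·1 ≡ 0  ⇒  (a,b)_2 = +1.
|Ram(47027, 690074198)| = 4, even; anisotropic at {11, 23, 29, 37}.

[11, 23, 29, 37]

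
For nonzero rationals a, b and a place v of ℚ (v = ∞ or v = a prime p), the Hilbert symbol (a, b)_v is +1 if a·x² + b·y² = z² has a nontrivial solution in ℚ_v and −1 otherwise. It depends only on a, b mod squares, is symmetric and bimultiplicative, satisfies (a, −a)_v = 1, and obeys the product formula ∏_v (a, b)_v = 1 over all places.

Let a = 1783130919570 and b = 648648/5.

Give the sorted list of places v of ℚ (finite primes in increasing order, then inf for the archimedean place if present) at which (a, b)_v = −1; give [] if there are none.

[2, 5]

(a, b) ≡ (130, 10010) mod (ℚ^×)²; places V = {2, 3, 5, 7, 11, 13, ∞}.
(a,b)_2: α=1, β=3; u≡1, v≡5 (mod 8); ε(u)ε(v)=0·0, αω(v)=1·1, βω(u)=3·0; sum ≡ 1  ⇒  -1.
(a,b)_∞: sgn(130)=+, sgn(10010)=+, so +1.
(a,b)_11: α=2, u≡9; β=1, v≡6 (mod 11); (9|11)=+1, (6|11)=-1; sign (−1)^0·+1^1·-1^2 = +1.
(a,b)_3: α=4, u≡1; β=4, v≡2 (mod 3); (1|3)=+1, (2|3)=-1; sign (−1)^0·+1^4·-1^4 = +1.
(a,b)_5: α=1, u≡4; β=-1, v≡3 (mod 5); (4|5)=+1, (3|5)=-1; sign (−1)^0·+1^-1·-1^1 = -1.
(a,b)_7: α=2, u≡4; β=1, v≡1 (mod 7); (4|7)=+1, (1|7)=+1; sign (−1)^0·+1^1·+1^2 = +1.
(a,b)_13: α=5, u≡4; β=1, v≡3 (mod 13); (4|13)=+1, (3|13)=+1; sign (−1)^0·+1^1·+1^5 = +1.
(130, 10010 / ℚ) ramifies at {2, 5}: a division algebra.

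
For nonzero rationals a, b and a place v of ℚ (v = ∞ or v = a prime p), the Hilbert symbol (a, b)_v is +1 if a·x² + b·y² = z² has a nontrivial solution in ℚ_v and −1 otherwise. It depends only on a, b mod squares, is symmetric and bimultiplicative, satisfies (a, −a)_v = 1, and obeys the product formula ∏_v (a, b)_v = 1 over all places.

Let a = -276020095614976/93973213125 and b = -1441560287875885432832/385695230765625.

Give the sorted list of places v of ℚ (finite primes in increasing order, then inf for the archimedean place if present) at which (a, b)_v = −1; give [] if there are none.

[29, 31, 47, inf]

Mod squares: a ≡ -899, b ≡ -47. Check v ∈ {∞, 2, 3, 5, 11, 23, 29, 31, 47}.
v=31: a=31^3·(≡9), b=31^2·(≡22) mod 31; (9|31)=+1, (22|31)=-1; (−1)^{3·2·15}·(+1)^2·(-1)^3 = -1.
v=2: v_2(a)=22, v_2(b)=34; units ≡ 5, 1 (mod 8); ε·ε+αω+βω = 0·0+22·0+34·1 ≡ 0  ⇒  (a,b)_2 = +1.
v=23: a=23^-2·(≡21), b=23^-4·(≡17) mod 23; (21|23)=-1, (17|23)=-1; (−1)^{-2·-4·11}·(-1)^-4·(-1)^-2 = +1.
v=29: a=29^-1·(≡8), b=29^2·(≡27) mod 29; (8|29)=-1, (27|29)=-1; (−1)^{-1·2·14}·(-1)^2·(-1)^-1 = -1.
v=3: a=3^-4·(≡1), b=3^-6·(≡1) mod 3; (1|3)=+1, (1|3)=+1; (−1)^{-4·-6·1}·(+1)^-6·(+1)^-4 = +1.
v=∞: -899 < 0 and -47 < 0  ⇒  (a,b)_∞ = -1.
v=11: a=11^-2·(≡9), b=11^-2·(≡7) mod 11; (9|11)=+1, (7|11)=-1; (−1)^{-2·-2·5}·(+1)^-2·(-1)^-2 = +1.
v=47: a=47^2·(≡40), b=47^3·(≡19) mod 47; (40|47)=-1, (19|47)=-1; (−1)^{2·3·23}·(-1)^3·(-1)^2 = -1.
v=5: a=5^-4·(≡4), b=5^-6·(≡2) mod 5; (4|5)=+1, (2|5)=-1; (−1)^{-4·-6·2}·(+1)^-6·(-1)^-4 = +1.
(-899, -47 / ℚ) ramifies at {29, 31, 47, ∞}: a division algebra.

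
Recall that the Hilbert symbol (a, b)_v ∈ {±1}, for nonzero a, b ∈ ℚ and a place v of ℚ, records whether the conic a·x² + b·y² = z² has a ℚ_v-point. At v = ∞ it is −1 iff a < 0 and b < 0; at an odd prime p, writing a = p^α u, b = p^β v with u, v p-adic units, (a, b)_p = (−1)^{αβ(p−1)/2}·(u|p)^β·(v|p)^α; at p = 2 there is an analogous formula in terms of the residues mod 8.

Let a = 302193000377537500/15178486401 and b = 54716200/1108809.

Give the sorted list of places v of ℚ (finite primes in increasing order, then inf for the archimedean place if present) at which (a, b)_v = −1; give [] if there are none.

[5, 7]

(a, b) ≡ (1615, 4522) mod (ℚ^×)²; places V = {2, 3, 5, 7, 11, 13, 17, 19, ∞}.
(a,b)_11: α=4, u≡4; β=2, v≡5 (mod 11); (4|11)=+1, (5|11)=+1; sign (−1)^0·+1^2·+1^4 = +1.
(a,b)_7: α=2, u≡6; β=1, v≡4 (mod 7); (6|7)=-1, (4|7)=+1; sign (−1)^0·-1^1·+1^2 = -1.
(a,b)_19: α=3, u≡6; β=1, v≡12 (mod 19); (6|19)=+1, (12|19)=-1; sign (−1)^1·+1^1·-1^3 = +1.
(a,b)_2: α=2, β=3; u≡7, v≡5 (mod 8); ε(u)ε(v)=1·0, αω(v)=2·1, βω(u)=3·0; sum ≡ 0  ⇒  +1.
(a,b)_13: α=-4, u≡10; β=-2, v≡5 (mod 13); (10|13)=+1, (5|13)=-1; sign (−1)^0·+1^-2·-1^-4 = +1.
(a,b)_∞: sgn(1615)=+, sgn(4522)=+, so +1.
(a,b)_17: α=3, u≡5; β=1, v≡7 (mod 17); (5|17)=-1, (7|17)=-1; sign (−1)^0·-1^1·-1^3 = +1.
(a,b)_5: α=5, u≡2; β=2, v≡2 (mod 5); (2|5)=-1, (2|5)=-1; sign (−1)^0·-1^2·-1^5 = -1.
(a,b)_3: α=-12, u≡1; β=-8, v≡1 (mod 3); (1|3)=+1, (1|3)=+1; sign (−1)^0·+1^-8·+1^-12 = +1.
Ram(1615, 4522) = {5, 7}; no ℚ_5-point on the conic.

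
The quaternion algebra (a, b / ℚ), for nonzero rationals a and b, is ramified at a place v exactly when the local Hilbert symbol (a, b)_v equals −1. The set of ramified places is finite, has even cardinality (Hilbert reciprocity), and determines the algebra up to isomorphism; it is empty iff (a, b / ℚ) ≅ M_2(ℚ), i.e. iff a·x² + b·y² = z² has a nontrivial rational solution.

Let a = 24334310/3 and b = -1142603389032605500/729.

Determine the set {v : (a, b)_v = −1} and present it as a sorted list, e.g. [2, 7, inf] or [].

(a, b) ≡ (3570, -55) mod (ℚ^×)²; places V = {2, 3, 5, 7, 11, 13, 17, ∞}.
(a,b)_17: α=1, u≡10; β=2, v≡9 (mod 17); (10|17)=-1, (9|17)=+1; sign (−1)^0·-1^2·+1^1 = +1.
(a,b)_5: α=1, u≡4; β=3, v≡4 (mod 5); (4|5)=+1, (4|5)=+1; sign (−1)^0·+1^3·+1^1 = +1.
(a,b)_∞: sgn(3570)=+, sgn(-55)=−, so +1.
(a,b)_3: α=-1, u≡2; β=-6, v≡2 (mod 3); (2|3)=-1, (2|3)=-1; sign (−1)^0·-1^-6·-1^-1 = -1.
(a,b)_11: α=2, u≡10; β=7, v≡6 (mod 11); (10|11)=-1, (6|11)=-1; sign (−1)^0·-1^7·-1^2 = -1.
(a,b)_13: α=2, u≡5; β=2, v≡1 (mod 13); (5|13)=-1, (1|13)=+1; sign (−1)^0·-1^2·+1^2 = +1.
(a,b)_7: α=1, u≡6; β=4, v≡4 (mod 7); (6|7)=-1, (4|7)=+1; sign (−1)^0·-1^4·+1^1 = +1.
(a,b)_2: α=1, β=2; u≡1, v≡1 (mod 8); ε(u)ε(v)=0·0, αω(v)=1·0, βω(u)=2·0; sum ≡ 0  ⇒  +1.
(3570, -55 / ℚ) ramifies at {3, 11}: a division algebra.

[3, 11]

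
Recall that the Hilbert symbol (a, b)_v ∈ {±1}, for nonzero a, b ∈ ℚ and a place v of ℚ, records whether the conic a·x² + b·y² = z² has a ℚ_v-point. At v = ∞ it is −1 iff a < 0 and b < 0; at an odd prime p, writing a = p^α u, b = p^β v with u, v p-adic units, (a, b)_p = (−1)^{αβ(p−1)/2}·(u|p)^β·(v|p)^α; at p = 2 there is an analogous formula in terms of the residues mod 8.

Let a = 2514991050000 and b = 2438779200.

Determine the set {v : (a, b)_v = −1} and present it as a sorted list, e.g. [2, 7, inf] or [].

(a, b) ≡ (230945, 12597) mod (ℚ^×)²; places V = {2, 3, 5, 11, 13, 17, 19, ∞}.
(a,b)_2: α=4, β=6; u≡1, v≡5 (mod 8); ε(u)ε(v)=0·0, αω(v)=4·1, βω(u)=6·0; sum ≡ 0  ⇒  +1.
(a,b)_11: α=3, u≡8; β=2, v≡10 (mod 11); (8|11)=-1, (10|11)=-1; sign (−1)^0·-1^2·-1^3 = -1.
(a,b)_5: α=5, u≡1; β=2, v≡3 (mod 5); (1|5)=+1, (3|5)=-1; sign (−1)^0·+1^2·-1^5 = -1.
(a,b)_13: α=1, u≡2; β=1, v≡2 (mod 13); (2|13)=-1, (2|13)=-1; sign (−1)^0·-1^1·-1^1 = +1.
(a,b)_∞: sgn(230945)=+, sgn(12597)=+, so +1.
(a,b)_17: α=1, u≡8; β=1, v≡6 (mod 17); (8|17)=+1, (6|17)=-1; sign (−1)^0·+1^1·-1^1 = -1.
(a,b)_3: α=2, u≡2; β=1, v≡2 (mod 3); (2|3)=-1, (2|3)=-1; sign (−1)^0·-1^1·-1^2 = -1.
(a,b)_19: α=1, u≡10; β=1, v≡1 (mod 19); (10|19)=-1, (1|19)=+1; sign (−1)^1·-1^1·+1^1 = +1.
|Ram(230945, 12597)| = 4, even; anisotropic at {3, 5, 11, 17}.

[3, 5, 11, 17]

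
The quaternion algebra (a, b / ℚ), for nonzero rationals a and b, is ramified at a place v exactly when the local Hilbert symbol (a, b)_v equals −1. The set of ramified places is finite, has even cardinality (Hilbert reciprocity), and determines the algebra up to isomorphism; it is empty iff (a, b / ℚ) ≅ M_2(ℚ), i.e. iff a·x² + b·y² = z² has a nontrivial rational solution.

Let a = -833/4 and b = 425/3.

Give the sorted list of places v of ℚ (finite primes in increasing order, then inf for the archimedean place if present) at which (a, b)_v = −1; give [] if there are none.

[2, 17]

Mod squares: a ≡ -17, b ≡ 51. Check v ∈ {∞, 2, 3, 5, 7, 17}.
v=7: a=7^2·(≡1), b=7^0·(≡4) mod 7; (1|7)=+1, (4|7)=+1; (−1)^{2·0·3}·(+1)^0·(+1)^2 = +1.
v=5: a=5^0·(≡3), b=5^2·(≡4) mod 5; (3|5)=-1, (4|5)=+1; (−1)^{0·2·2}·(-1)^2·(+1)^0 = +1.
v=∞: -17 < 0 and 51 > 0  ⇒  (a,b)_∞ = +1.
v=17: a=17^1·(≡9), b=17^1·(≡14) mod 17; (9|17)=+1, (14|17)=-1; (−1)^{1·1·8}·(+1)^1·(-1)^1 = -1.
v=3: a=3^0·(≡1), b=3^-1·(≡2) mod 3; (1|3)=+1, (2|3)=-1; (−1)^{0·-1·1}·(+1)^-1·(-1)^0 = +1.
v=2: v_2(a)=-2, v_2(b)=0; units ≡ 7, 3 (mod 8); ε·ε+αω+βω = 1·1+-2·1+0·0 ≡ 1  ⇒  (a,b)_2 = -1.
(-17, 51 / ℚ) ramifies at {2, 17}: a division algebra.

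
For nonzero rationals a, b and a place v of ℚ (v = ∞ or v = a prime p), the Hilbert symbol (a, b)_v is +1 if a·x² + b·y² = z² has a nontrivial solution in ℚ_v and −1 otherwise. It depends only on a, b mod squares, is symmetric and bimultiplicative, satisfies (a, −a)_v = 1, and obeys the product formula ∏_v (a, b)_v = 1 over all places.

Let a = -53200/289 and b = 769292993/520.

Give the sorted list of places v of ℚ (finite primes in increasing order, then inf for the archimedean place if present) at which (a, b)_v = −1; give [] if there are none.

Mod squares: a ≡ -133, b ≡ 2210. Check v ∈ {∞, 2, 5, 7, 13, 17, 19, 31}.
v=19: a=19^1·(≡3), b=19^0·(≡16) mod 19; (3|19)=-1, (16|19)=+1; (−1)^{1·0·9}·(-1)^0·(+1)^1 = +1.
v=13: a=13^0·(≡3), b=13^-1·(≡1) mod 13; (3|13)=+1, (1|13)=+1; (−1)^{0·-1·6}·(+1)^-1·(+1)^0 = +1.
v=31: a=31^0·(≡12), b=31^4·(≡5) mod 31; (12|31)=-1, (5|31)=+1; (−1)^{0·4·15}·(-1)^4·(+1)^0 = +1.
v=17: a=17^-2·(≡10), b=17^1·(≡11) mod 17; (10|17)=-1, (11|17)=-1; (−1)^{-2·1·8}·(-1)^1·(-1)^-2 = -1.
v=∞: -133 < 0 and 2210 > 0  ⇒  (a,b)_∞ = +1.
v=5: a=5^2·(≡3), b=5^-1·(≡2) mod 5; (3|5)=-1, (2|5)=-1; (−1)^{2·-1·2}·(-1)^-1·(-1)^2 = -1.
v=2: v_2(a)=4, v_2(b)=-3; units ≡ 3, 1 (mod 8); ε·ε+αω+βω = 1·0+4·0+-3·1 ≡ 1  ⇒  (a,b)_2 = -1.
v=7: a=7^1·(≡1), b=7^2·(≡6) mod 7; (1|7)=+1, (6|7)=-1; (−1)^{1·2·3}·(+1)^2·(-1)^1 = -1.
|Ram(-133, 2210)| = 4, even; anisotropic at {2, 5, 7, 17}.

[2, 5, 7, 17]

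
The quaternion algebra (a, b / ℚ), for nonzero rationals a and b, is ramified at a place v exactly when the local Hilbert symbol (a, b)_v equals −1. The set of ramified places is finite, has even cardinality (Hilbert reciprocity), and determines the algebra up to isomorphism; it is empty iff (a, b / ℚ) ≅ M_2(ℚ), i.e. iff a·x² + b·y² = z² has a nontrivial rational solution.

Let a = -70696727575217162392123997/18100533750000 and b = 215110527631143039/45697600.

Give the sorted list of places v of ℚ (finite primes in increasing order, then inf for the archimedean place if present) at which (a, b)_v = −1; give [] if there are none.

(a, b) ≡ (-2047395, 11951) mod (ℚ^×)²; places V = {2, 3, 5, 7, 11, 13, 17, 19, 31, 37, ∞}.
(a,b)_5: α=-7, u≡4; β=-2, v≡1 (mod 5); (4|5)=+1, (1|5)=+1; sign (−1)^0·+1^-2·+1^-7 = +1.
(a,b)_19: α=4, u≡17; β=3, v≡15 (mod 19); (17|19)=+1, (15|19)=-1; sign (−1)^0·+1^3·-1^4 = +1.
(a,b)_37: α=1, u≡13; β=1, v≡36 (mod 37); (13|37)=-1, (36|37)=+1; sign (−1)^0·-1^1·+1^1 = -1.
(a,b)_17: α=1, u≡12; β=1, v≡14 (mod 17); (12|17)=-1, (14|17)=-1; sign (−1)^0·-1^1·-1^1 = +1.
(a,b)_∞: sgn(-2047395)=−, sgn(11951)=+, so +1.
(a,b)_31: α=3, u≡25; β=2, v≡8 (mod 31); (25|31)=+1, (8|31)=+1; sign (−1)^0·+1^2·+1^3 = +1.
(a,b)_2: α=-4, β=-6; u≡5, v≡7 (mod 8); ε(u)ε(v)=0·1, αω(v)=-4·0, βω(u)=-6·1; sum ≡ 0  ⇒  +1.
(a,b)_3: α=-1, u≡2; β=2, v≡2 (mod 3); (2|3)=-1, (2|3)=-1; sign (−1)^0·-1^2·-1^-1 = -1.
(a,b)_13: α=-6, u≡9; β=-4, v≡12 (mod 13); (9|13)=+1, (12|13)=+1; sign (−1)^0·+1^-4·+1^-6 = +1.
(a,b)_11: α=4, u≡7; β=0, v≡9 (mod 11); (7|11)=-1, (9|11)=+1; sign (−1)^0·-1^0·+1^4 = +1.
(a,b)_7: α=11, u≡3; β=8, v≡1 (mod 7); (3|7)=-1, (1|7)=+1; sign (−1)^0·-1^8·+1^11 = +1.
|Ram(-2047395, 11951)| = 2, even; anisotropic at {3, 37}.

[3, 37]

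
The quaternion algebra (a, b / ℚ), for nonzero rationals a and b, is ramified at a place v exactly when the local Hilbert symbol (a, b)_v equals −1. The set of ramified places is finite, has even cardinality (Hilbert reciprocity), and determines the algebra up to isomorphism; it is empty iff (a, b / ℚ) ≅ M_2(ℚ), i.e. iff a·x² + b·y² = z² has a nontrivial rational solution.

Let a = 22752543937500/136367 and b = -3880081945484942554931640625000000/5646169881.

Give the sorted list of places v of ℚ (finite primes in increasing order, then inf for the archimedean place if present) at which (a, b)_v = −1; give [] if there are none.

(a, b) ≡ (15249, -1105) mod (ℚ^×)²; places V = {2, 3, 5, 7, 11, 13, 17, 19, 23, ∞}.
(a,b)_∞: sgn(15249)=+, sgn(-1105)=−, so +1.
(a,b)_17: α=1, u≡9; β=3, v≡10 (mod 17); (9|17)=+1, (10|17)=-1; sign (−1)^0·+1^3·-1^1 = -1.
(a,b)_2: α=2, β=6; u≡1, v≡7 (mod 8); ε(u)ε(v)=0·1, αω(v)=2·0, βω(u)=6·0; sum ≡ 0  ⇒  +1.
(a,b)_23: α=-1, u≡19; β=-2, v≡20 (mod 23); (19|23)=-1, (20|23)=-1; sign (−1)^0·-1^-2·-1^-1 = -1.
(a,b)_11: α=-2, u≡5; β=-4, v≡8 (mod 11); (5|11)=+1, (8|11)=-1; sign (−1)^0·+1^-4·-1^-2 = +1.
(a,b)_3: α=3, u≡1; β=-6, v≡2 (mod 3); (1|3)=+1, (2|3)=-1; sign (−1)^0·+1^-6·-1^3 = -1.
(a,b)_7: α=-2, u≡5; β=0, v≡4 (mod 7); (5|7)=-1, (4|7)=+1; sign (−1)^0·-1^0·+1^-2 = +1.
(a,b)_13: α=3, u≡10; β=11, v≡11 (mod 13); (10|13)=+1, (11|13)=-1; sign (−1)^0·+1^11·-1^3 = -1.
(a,b)_5: α=6, u≡1; β=19, v≡1 (mod 5); (1|5)=+1, (1|5)=+1; sign (−1)^0·+1^19·+1^6 = +1.
(a,b)_19: α=2, u≡5; β=2, v≡16 (mod 19); (5|19)=+1, (16|19)=+1; sign (−1)^0·+1^2·+1^2 = +1.
Ram(15249, -1105) = {3, 13, 17, 23}; no ℚ_3-point on the conic.

[3, 13, 17, 23]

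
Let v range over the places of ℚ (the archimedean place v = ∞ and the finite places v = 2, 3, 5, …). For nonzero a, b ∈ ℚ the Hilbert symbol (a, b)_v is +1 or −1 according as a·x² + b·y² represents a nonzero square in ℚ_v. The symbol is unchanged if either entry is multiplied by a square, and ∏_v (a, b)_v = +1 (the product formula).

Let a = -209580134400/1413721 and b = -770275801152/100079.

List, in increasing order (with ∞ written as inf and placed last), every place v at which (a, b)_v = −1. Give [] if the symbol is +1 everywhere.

(a, b) ≡ (-4641, -106743) mod (ℚ^×)²; places V = {2, 3, 5, 7, 11, 13, 17, 23, 29, 37, 41, ∞}.
(a,b)_5: α=2, u≡4; β=0, v≡2 (mod 5); (4|5)=+1, (2|5)=-1; sign (−1)^0·+1^0·-1^2 = +1.
(a,b)_41: α=-2, u≡31; β=0, v≡5 (mod 41); (31|41)=+1, (5|41)=+1; sign (−1)^0·+1^0·+1^-2 = +1.
(a,b)_2: α=12, β=6; u≡7, v≡1 (mod 8); ε(u)ε(v)=1·0, αω(v)=12·0, βω(u)=6·0; sum ≡ 0  ⇒  +1.
(a,b)_3: α=3, u≡1; β=5, v≡2 (mod 3); (1|3)=+1, (2|3)=-1; sign (−1)^1·+1^5·-1^3 = +1.
(a,b)_29: α=-2, u≡6; β=-2, v≡5 (mod 29); (6|29)=+1, (5|29)=+1; sign (−1)^0·+1^-2·+1^-2 = +1.
(a,b)_13: α=1, u≡2; β=1, v≡2 (mod 13); (2|13)=-1, (2|13)=-1; sign (−1)^0·-1^1·-1^1 = +1.
(a,b)_37: α=0, u≡27; β=2, v≡23 (mod 37); (27|37)=+1, (23|37)=-1; sign (−1)^0·+1^2·-1^0 = +1.
(a,b)_17: α=1, u≡9; β=-1, v≡6 (mod 17); (9|17)=+1, (6|17)=-1; sign (−1)^0·+1^-1·-1^1 = -1.
(a,b)_7: α=3, u≡2; β=-1, v≡1 (mod 7); (2|7)=+1, (1|7)=+1; sign (−1)^1·+1^-1·+1^3 = -1.
(a,b)_23: α=0, u≡19; β=1, v≡20 (mod 23); (19|23)=-1, (20|23)=-1; sign (−1)^0·-1^1·-1^0 = -1.
(a,b)_11: α=0, u≡1; β=2, v≡9 (mod 11); (1|11)=+1, (9|11)=+1; sign (−1)^0·+1^2·+1^0 = +1.
(a,b)_∞: sgn(-4641)=−, sgn(-106743)=−, so -1.
|Ram(-4641, -106743)| = 4, even; anisotropic at {7, 17, 23, ∞}.

[7, 17, 23, inf]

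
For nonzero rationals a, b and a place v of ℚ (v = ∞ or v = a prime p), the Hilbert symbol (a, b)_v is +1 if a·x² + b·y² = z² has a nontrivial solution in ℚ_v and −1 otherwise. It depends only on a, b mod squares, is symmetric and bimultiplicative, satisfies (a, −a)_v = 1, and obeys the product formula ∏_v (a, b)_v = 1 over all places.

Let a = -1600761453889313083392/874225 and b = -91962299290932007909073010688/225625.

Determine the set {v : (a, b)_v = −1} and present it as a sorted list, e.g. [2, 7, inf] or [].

Mod squares: a ≡ -107113, b ≡ -435643. Check v ∈ {∞, 2, 3, 5, 11, 13, 17, 19, 23, 31, 43, 47, 53}.
v=∞: -107113 < 0 and -435643 < 0  ⇒  (a,b)_∞ = -1.
v=2: v_2(a)=12, v_2(b)=14; units ≡ 7, 5 (mod 8); ε·ε+αω+βω = 1·0+12·1+14·0 ≡ 0  ⇒  (a,b)_2 = +1.
v=23: a=23^2·(≡22), b=23^3·(≡7) mod 23; (22|23)=-1, (7|23)=-1; (−1)^{2·3·11}·(-1)^3·(-1)^2 = -1.
v=13: a=13^0·(≡2), b=13^1·(≡4) mod 13; (2|13)=-1, (4|13)=+1; (−1)^{0·1·6}·(-1)^1·(+1)^0 = -1.
v=47: a=47^3·(≡3), b=47^5·(≡37) mod 47; (3|47)=+1, (37|47)=+1; (−1)^{3·5·23}·(+1)^5·(+1)^3 = -1.
v=43: a=43^1·(≡32), b=43^2·(≡19) mod 43; (32|43)=-1, (19|43)=-1; (−1)^{1·2·21}·(-1)^2·(-1)^1 = -1.
v=5: a=5^-2·(≡2), b=5^-4·(≡2) mod 5; (2|5)=-1, (2|5)=-1; (−1)^{-2·-4·2}·(-1)^-4·(-1)^-2 = +1.
v=3: a=3^2·(≡2), b=3^0·(≡2) mod 3; (2|3)=-1, (2|3)=-1; (−1)^{2·0·1}·(-1)^0·(-1)^2 = +1.
v=11: a=11^-2·(≡1), b=11^0·(≡3) mod 11; (1|11)=+1, (3|11)=+1; (−1)^{-2·0·5}·(+1)^0·(+1)^-2 = +1.
v=53: a=53^1·(≡11), b=53^2·(≡43) mod 53; (11|53)=+1, (43|53)=+1; (−1)^{1·2·26}·(+1)^2·(+1)^1 = +1.
v=17: a=17^-2·(≡9), b=17^0·(≡4) mod 17; (9|17)=+1, (4|17)=+1; (−1)^{-2·0·8}·(+1)^0·(+1)^-2 = +1.
v=19: a=19^2·(≡4), b=19^-2·(≡2) mod 19; (4|19)=+1, (2|19)=-1; (−1)^{2·-2·9}·(+1)^-2·(-1)^2 = +1.
v=31: a=31^2·(≡15), b=31^3·(≡17) mod 31; (15|31)=-1, (17|31)=-1; (−1)^{2·3·15}·(-1)^3·(-1)^2 = -1.
Ram(-107113, -435643) = {13, 23, 31, 43, 47, ∞}; no ℚ_13-point on the conic.

[13, 23, 31, 43, 47, inf]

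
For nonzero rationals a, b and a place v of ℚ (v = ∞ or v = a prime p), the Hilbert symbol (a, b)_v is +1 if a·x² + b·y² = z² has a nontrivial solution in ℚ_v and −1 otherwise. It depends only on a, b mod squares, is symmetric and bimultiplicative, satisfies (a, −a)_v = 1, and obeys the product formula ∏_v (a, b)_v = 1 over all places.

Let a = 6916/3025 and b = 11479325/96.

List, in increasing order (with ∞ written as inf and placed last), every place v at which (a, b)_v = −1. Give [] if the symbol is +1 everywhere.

[7, 11, 13, 19]

Mod squares: a ≡ 1729, b ≡ 16302. Check v ∈ {∞, 2, 3, 5, 7, 11, 13, 19}.
v=2: v_2(a)=2, v_2(b)=-5; units ≡ 1, 7 (mod 8); ε·ε+αω+βω = 0·1+2·0+-5·0 ≡ 0  ⇒  (a,b)_2 = +1.
v=11: a=11^-2·(≡10), b=11^1·(≡2) mod 11; (10|11)=-1, (2|11)=-1; (−1)^{-2·1·5}·(-1)^1·(-1)^-2 = -1.
v=∞: 1729 > 0 and 16302 > 0  ⇒  (a,b)_∞ = +1.
v=7: a=7^1·(≡1), b=7^0·(≡5) mod 7; (1|7)=+1, (5|7)=-1; (−1)^{1·0·3}·(+1)^0·(-1)^1 = -1.
v=5: a=5^-2·(≡1), b=5^2·(≡3) mod 5; (1|5)=+1, (3|5)=-1; (−1)^{-2·2·2}·(+1)^2·(-1)^-2 = +1.
v=19: a=19^1·(≡15), b=19^1·(≡13) mod 19; (15|19)=-1, (13|19)=-1; (−1)^{1·1·9}·(-1)^1·(-1)^1 = -1.
v=3: a=3^0·(≡1), b=3^-1·(≡1) mod 3; (1|3)=+1, (1|3)=+1; (−1)^{0·-1·1}·(+1)^-1·(+1)^0 = +1.
v=13: a=13^1·(≡10), b=13^3·(≡5) mod 13; (10|13)=+1, (5|13)=-1; (−1)^{1·3·6}·(+1)^3·(-1)^1 = -1.
(1729, 16302 / ℚ) ramifies at {7, 11, 13, 19}: a division algebra.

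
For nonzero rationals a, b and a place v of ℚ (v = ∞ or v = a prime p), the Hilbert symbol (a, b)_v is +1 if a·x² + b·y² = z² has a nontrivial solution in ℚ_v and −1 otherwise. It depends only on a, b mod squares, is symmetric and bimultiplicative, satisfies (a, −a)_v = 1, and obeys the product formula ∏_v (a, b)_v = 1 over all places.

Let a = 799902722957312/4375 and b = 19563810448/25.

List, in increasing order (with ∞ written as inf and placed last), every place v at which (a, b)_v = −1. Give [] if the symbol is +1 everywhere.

(a, b) ≡ (14, 3913) mod (ℚ^×)²; places V = {2, 5, 7, 13, 43, ∞}.
(a,b)_2: α=13, β=4; u≡7, v≡1 (mod 8); ε(u)ε(v)=1·0, αω(v)=13·0, βω(u)=4·0; sum ≡ 0  ⇒  +1.
(a,b)_∞: sgn(14)=+, sgn(3913)=+, so +1.
(a,b)_43: α=4, u≡25; β=3, v≡42 (mod 43); (25|43)=+1, (42|43)=-1; sign (−1)^0·+1^3·-1^4 = +1.
(a,b)_13: α=4, u≡10; β=3, v≡8 (mod 13); (10|13)=+1, (8|13)=-1; sign (−1)^0·+1^3·-1^4 = +1.
(a,b)_7: α=-1, u≡1; β=1, v≡3 (mod 7); (1|7)=+1, (3|7)=-1; sign (−1)^1·+1^1·-1^-1 = +1.
(a,b)_5: α=-4, u≡1; β=-2, v≡3 (mod 5); (1|5)=+1, (3|5)=-1; sign (−1)^0·+1^-2·-1^-4 = +1.
Ram(a, b) = ∅: the form 14·x² + 3913·y² − z² is isotropic over every ℚ_v, so by Hasse–Minkowski it is isotropic over ℚ.

[]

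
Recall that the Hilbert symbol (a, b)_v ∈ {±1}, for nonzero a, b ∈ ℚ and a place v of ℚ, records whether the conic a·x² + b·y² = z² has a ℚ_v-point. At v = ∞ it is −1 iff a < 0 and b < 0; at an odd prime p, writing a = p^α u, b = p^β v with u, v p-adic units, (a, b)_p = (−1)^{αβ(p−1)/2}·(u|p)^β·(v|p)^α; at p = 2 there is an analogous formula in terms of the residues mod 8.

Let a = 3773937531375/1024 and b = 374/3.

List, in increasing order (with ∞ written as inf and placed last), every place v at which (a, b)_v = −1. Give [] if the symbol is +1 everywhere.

[3, 5, 11, 17]

Mod squares: a ≡ 53295, b ≡ 1122. Check v ∈ {∞, 2, 3, 5, 11, 17, 19}.
v=∞: 53295 > 0 and 1122 > 0  ⇒  (a,b)_∞ = +1.
v=17: a=17^3·(≡7), b=17^1·(≡13) mod 17; (7|17)=-1, (13|17)=+1; (−1)^{3·1·8}·(-1)^1·(+1)^3 = -1.
v=5: a=5^3·(≡4), b=5^0·(≡3) mod 5; (4|5)=+1, (3|5)=-1; (−1)^{3·0·2}·(+1)^0·(-1)^3 = -1.
v=19: a=19^1·(≡14), b=19^0·(≡17) mod 19; (14|19)=-1, (17|19)=+1; (−1)^{1·0·9}·(-1)^0·(+1)^1 = +1.
v=11: a=11^3·(≡4), b=11^1·(≡4) mod 11; (4|11)=+1, (4|11)=+1; (−1)^{3·1·5}·(+1)^1·(+1)^3 = -1.
v=3: a=3^5·(≡2), b=3^-1·(≡2) mod 3; (2|3)=-1, (2|3)=-1; (−1)^{5·-1·1}·(-1)^-1·(-1)^5 = -1.
v=2: v_2(a)=-10, v_2(b)=1; units ≡ 7, 1 (mod 8); ε·ε+αω+βω = 1·0+-10·0+1·0 ≡ 0  ⇒  (a,b)_2 = +1.
Ram(53295, 1122) = {3, 5, 11, 17}; no ℚ_3-point on the conic.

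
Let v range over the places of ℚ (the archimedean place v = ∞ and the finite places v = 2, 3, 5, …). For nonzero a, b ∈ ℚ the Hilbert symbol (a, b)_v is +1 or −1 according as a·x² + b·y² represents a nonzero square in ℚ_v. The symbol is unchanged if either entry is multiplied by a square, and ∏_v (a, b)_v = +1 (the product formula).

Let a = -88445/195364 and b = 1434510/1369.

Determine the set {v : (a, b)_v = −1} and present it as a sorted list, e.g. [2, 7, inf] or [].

Mod squares: a ≡ -5, b ≡ 17710. Check v ∈ {∞, 2, 3, 5, 7, 11, 13, 17, 19, 23, 37}.
v=17: a=17^-2·(≡7), b=17^0·(≡15) mod 17; (7|17)=-1, (15|17)=+1; (−1)^{-2·0·8}·(-1)^0·(+1)^-2 = +1.
v=3: a=3^0·(≡1), b=3^4·(≡1) mod 3; (1|3)=+1, (1|3)=+1; (−1)^{0·4·1}·(+1)^4·(+1)^0 = +1.
v=23: a=23^0·(≡18), b=23^1·(≡11) mod 23; (18|23)=+1, (11|23)=-1; (−1)^{0·1·11}·(+1)^1·(-1)^0 = +1.
v=7: a=7^2·(≡1), b=7^1·(≡3) mod 7; (1|7)=+1, (3|7)=-1; (−1)^{2·1·3}·(+1)^1·(-1)^2 = +1.
v=11: a=11^0·(≡7), b=11^1·(≡1) mod 11; (7|11)=-1, (1|11)=+1; (−1)^{0·1·5}·(-1)^1·(+1)^0 = -1.
v=13: a=13^-2·(≡6), b=13^0·(≡3) mod 13; (6|13)=-1, (3|13)=+1; (−1)^{-2·0·6}·(-1)^0·(+1)^-2 = +1.
v=2: v_2(a)=-2, v_2(b)=1; units ≡ 3, 7 (mod 8); ε·ε+αω+βω = 1·1+-2·0+1·1 ≡ 0  ⇒  (a,b)_2 = +1.
v=∞: -5 < 0 and 17710 > 0  ⇒  (a,b)_∞ = +1.
v=37: a=37^0·(≡24), b=37^-2·(≡20) mod 37; (24|37)=-1, (20|37)=-1; (−1)^{0·-2·18}·(-1)^-2·(-1)^0 = +1.
v=19: a=19^2·(≡13), b=19^0·(≡10) mod 19; (13|19)=-1, (10|19)=-1; (−1)^{2·0·9}·(-1)^0·(-1)^2 = +1.
v=5: a=5^1·(≡4), b=5^1·(≡3) mod 5; (4|5)=+1, (3|5)=-1; (−1)^{1·1·2}·(+1)^1·(-1)^1 = -1.
(-5, 17710 / ℚ) ramifies at {5, 11}: a division algebra.

[5, 11]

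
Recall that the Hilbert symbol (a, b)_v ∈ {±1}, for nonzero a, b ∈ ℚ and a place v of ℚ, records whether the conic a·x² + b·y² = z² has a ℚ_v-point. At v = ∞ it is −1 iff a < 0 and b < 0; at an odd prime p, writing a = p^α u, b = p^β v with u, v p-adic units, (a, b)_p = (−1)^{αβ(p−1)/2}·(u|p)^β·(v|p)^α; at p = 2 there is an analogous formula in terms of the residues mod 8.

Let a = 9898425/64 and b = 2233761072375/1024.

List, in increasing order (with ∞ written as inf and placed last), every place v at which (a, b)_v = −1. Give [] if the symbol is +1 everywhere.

[5, 7, 23, 29]

(a, b) ≡ (43993, 106243095) mod (ℚ^×)²; places V = {2, 3, 5, 7, 23, 29, 37, 41, ∞}.
(a,b)_7: α=0, u≡5; β=1, v≡6 (mod 7); (5|7)=-1, (6|7)=-1; sign (−1)^0·-1^1·-1^0 = -1.
(a,b)_41: α=1, u≡15; β=1, v≡22 (mod 41); (15|41)=-1, (22|41)=-1; sign (−1)^0·-1^1·-1^1 = +1.
(a,b)_∞: sgn(43993)=+, sgn(106243095)=+, so +1.
(a,b)_3: α=2, u≡1; β=1, v≡1 (mod 3); (1|3)=+1, (1|3)=+1; sign (−1)^0·+1^1·+1^2 = +1.
(a,b)_37: α=1, u≡17; β=1, v≡18 (mod 37); (17|37)=-1, (18|37)=-1; sign (−1)^0·-1^1·-1^1 = +1.
(a,b)_29: α=1, u≡4; β=3, v≡26 (mod 29); (4|29)=+1, (26|29)=-1; sign (−1)^0·+1^3·-1^1 = -1.
(a,b)_23: α=0, u≡17; β=1, v≡15 (mod 23); (17|23)=-1, (15|23)=-1; sign (−1)^0·-1^1·-1^0 = -1.
(a,b)_2: α=-6, β=-10; u≡1, v≡7 (mod 8); ε(u)ε(v)=0·1, αω(v)=-6·0, βω(u)=-10·0; sum ≡ 0  ⇒  +1.
(a,b)_5: α=2, u≡3; β=3, v≡1 (mod 5); (3|5)=-1, (1|5)=+1; sign (−1)^0·-1^3·+1^2 = -1.
Ram(43993, 106243095) = {5, 7, 23, 29}; no ℚ_5-point on the conic.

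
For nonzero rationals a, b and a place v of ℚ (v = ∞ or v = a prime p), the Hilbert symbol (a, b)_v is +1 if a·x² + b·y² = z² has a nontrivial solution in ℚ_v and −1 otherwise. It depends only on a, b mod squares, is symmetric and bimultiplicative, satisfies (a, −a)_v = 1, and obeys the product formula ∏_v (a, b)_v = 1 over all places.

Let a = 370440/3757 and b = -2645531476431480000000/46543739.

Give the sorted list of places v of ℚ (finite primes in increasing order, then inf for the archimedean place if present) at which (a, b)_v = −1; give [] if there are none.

[3, 7, 11, 13]

Mod squares: a ≡ 2730, b ≡ -330. Check v ∈ {∞, 2, 3, 5, 7, 11, 13, 17}.
v=3: a=3^3·(≡1), b=3^9·(≡1) mod 3; (1|3)=+1, (1|3)=+1; (−1)^{3·9·1}·(+1)^9·(+1)^3 = -1.
v=11: a=11^0·(≡8), b=11^-5·(≡4) mod 11; (8|11)=-1, (4|11)=+1; (−1)^{0·-5·5}·(-1)^-5·(+1)^0 = -1.
v=2: v_2(a)=3, v_2(b)=9; units ≡ 5, 3 (mod 8); ε·ε+αω+βω = 0·1+3·1+9·1 ≡ 0  ⇒  (a,b)_2 = +1.
v=13: a=13^-1·(≡6), b=13^4·(≡5) mod 13; (6|13)=-1, (5|13)=-1; (−1)^{-1·4·6}·(-1)^4·(-1)^-1 = -1.
v=7: a=7^3·(≡6), b=7^6·(≡3) mod 7; (6|7)=-1, (3|7)=-1; (−1)^{3·6·3}·(-1)^6·(-1)^3 = -1.
v=∞: 2730 > 0 and -330 < 0  ⇒  (a,b)_∞ = +1.
v=5: a=5^1·(≡4), b=5^7·(≡4) mod 5; (4|5)=+1, (4|5)=+1; (−1)^{1·7·2}·(+1)^7·(+1)^1 = +1.
v=17: a=17^-2·(≡6), b=17^-2·(≡3) mod 17; (6|17)=-1, (3|17)=-1; (−1)^{-2·-2·8}·(-1)^-2·(-1)^-2 = +1.
|Ram(2730, -330)| = 4, even; anisotropic at {3, 7, 11, 13}.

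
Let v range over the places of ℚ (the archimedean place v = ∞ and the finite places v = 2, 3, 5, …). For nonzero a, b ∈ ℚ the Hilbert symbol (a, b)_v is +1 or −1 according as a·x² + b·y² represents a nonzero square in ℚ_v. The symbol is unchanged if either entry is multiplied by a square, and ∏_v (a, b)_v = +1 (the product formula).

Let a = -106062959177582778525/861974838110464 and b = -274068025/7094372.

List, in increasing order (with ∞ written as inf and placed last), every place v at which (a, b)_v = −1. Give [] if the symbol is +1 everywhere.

[2, inf]

(a, b) ≡ (-21, -17) mod (ℚ^×)²; places V = {2, 3, 5, 7, 11, 13, 17, 19, 23, 41, 43, ∞}.
(a,b)_5: α=2, u≡1; β=2, v≡2 (mod 5); (1|5)=+1, (2|5)=-1; sign (−1)^0·+1^2·-1^2 = +1.
(a,b)_13: α=-2, u≡5; β=0, v≡10 (mod 13); (5|13)=-1, (10|13)=+1; sign (−1)^0·-1^0·+1^-2 = +1.
(a,b)_43: α=4, u≡29; β=2, v≡20 (mod 43); (29|43)=-1, (20|43)=-1; sign (−1)^0·-1^2·-1^4 = +1.
(a,b)_41: α=2, u≡2; β=0, v≡13 (mod 41); (2|41)=+1, (13|41)=-1; sign (−1)^0·+1^0·-1^2 = +1.
(a,b)_17: α=-2, u≡15; β=-3, v≡9 (mod 17); (15|17)=+1, (9|17)=+1; sign (−1)^0·+1^-3·+1^-2 = +1.
(a,b)_∞: sgn(-21)=−, sgn(-17)=−, so -1.
(a,b)_11: α=4, u≡4; β=2, v≡4 (mod 11); (4|11)=+1, (4|11)=+1; sign (−1)^0·+1^2·+1^4 = +1.
(a,b)_23: α=-2, u≡12; β=0, v≡2 (mod 23); (12|23)=+1, (2|23)=+1; sign (−1)^0·+1^0·+1^-2 = +1.
(a,b)_2: α=-8, β=-2; u≡3, v≡7 (mod 8); ε(u)ε(v)=1·1, αω(v)=-8·0, βω(u)=-2·1; sum ≡ 1  ⇒  -1.
(a,b)_19: α=-4, u≡1; β=-2, v≡13 (mod 19); (1|19)=+1, (13|19)=-1; sign (−1)^0·+1^-2·-1^-4 = +1.
(a,b)_7: α=5, u≡1; β=2, v≡4 (mod 7); (1|7)=+1, (4|7)=+1; sign (−1)^0·+1^2·+1^5 = +1.
(a,b)_3: α=1, u≡2; β=0, v≡1 (mod 3); (2|3)=-1, (1|3)=+1; sign (−1)^0·-1^0·+1^1 = +1.
|Ram(-21, -17)| = 2, even; anisotropic at {2, ∞}.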